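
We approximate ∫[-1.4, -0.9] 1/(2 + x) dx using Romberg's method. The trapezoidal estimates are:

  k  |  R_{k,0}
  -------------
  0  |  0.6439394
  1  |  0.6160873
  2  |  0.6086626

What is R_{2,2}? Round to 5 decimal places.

0.60615

R_{1,1} = 0.6160873 + (0.6160873 − 0.6439394)/3 = 0.6068033
R_{2,1} = (4·0.6086626 − 0.6160873) / 3 = 0.6061877
R_{2,2} = 0.6061877 + (0.6061877 − 0.6068033)/15 = 0.6061467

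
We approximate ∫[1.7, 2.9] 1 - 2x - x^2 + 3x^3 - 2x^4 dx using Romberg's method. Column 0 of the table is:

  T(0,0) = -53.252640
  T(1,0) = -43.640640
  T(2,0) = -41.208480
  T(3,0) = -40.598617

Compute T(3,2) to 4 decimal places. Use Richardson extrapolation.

-40.3952

Richardson extrapolation on the trapezoidal column (denominator 4−1=3):
T(2,1) = (4·(-41.208480) − (-43.640640)) / 3 = -40.397760
T(3,1) = (4·(-40.598617) − (-41.208480)) / 3 = -40.395329
T(3,2) = (16·(-40.395329) − (-40.397760)) / 15 = -40.395167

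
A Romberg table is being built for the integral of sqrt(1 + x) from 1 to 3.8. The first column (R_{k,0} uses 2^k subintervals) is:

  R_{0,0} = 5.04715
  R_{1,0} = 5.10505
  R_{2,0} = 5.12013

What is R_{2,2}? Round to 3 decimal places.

Richardson extrapolation on the trapezoidal column (denominator 4−1=3):
R_{1,1} = 5.10505 + (5.10505 − 5.04715)/3 = 5.12435
R_{2,1} = 5.12013 + (5.12013 − 5.10505)/3 = 5.12516
R_{2,2} = (16·5.12516 − 5.12435) / 15 = 5.12521
(Column j=1 coincides with Simpson's rule on the same nodes.)

5.125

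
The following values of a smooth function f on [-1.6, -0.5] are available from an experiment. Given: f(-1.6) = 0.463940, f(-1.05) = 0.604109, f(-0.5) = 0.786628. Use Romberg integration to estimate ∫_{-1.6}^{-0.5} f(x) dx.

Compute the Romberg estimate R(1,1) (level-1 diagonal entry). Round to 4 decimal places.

R(0,0) (trapezoid, 1 panel, h=1.1000): 0.687812
R(1,0) (trapezoid, 2 panels, h=0.5500): 0.676166
R(1,1) = 0.676166 + (0.676166 − 0.687812)/3 = 0.672284

0.6723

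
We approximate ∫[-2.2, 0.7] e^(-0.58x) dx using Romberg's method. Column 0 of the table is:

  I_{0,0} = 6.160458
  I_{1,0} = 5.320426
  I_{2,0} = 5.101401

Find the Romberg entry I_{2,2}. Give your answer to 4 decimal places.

I_{1,1} = (4·5.320426 − 6.160458) / 3 = 5.040415
I_{2,1} = 5.101401 + (5.101401 − 5.320426)/3 = 5.028393
I_{2,2} = 5.028393 + (5.028393 − 5.040415)/15 = 5.027592

5.0276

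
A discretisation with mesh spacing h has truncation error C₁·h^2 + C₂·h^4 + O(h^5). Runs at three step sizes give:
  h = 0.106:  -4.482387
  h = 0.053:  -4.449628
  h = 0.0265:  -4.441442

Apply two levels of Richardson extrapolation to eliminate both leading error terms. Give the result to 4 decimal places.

First eliminate the h^2 term (factor 2^2 = 4):
  B₁ = (4·(-4.449628) − (-4.482387))/3 = -4.438708
  B₂ = (4·(-4.441442) − (-4.449628))/3 = -4.438713
Then eliminate the h^4 term (factor 2^4 = 16):
  (16·(-4.438713) − (-4.438708))/15 = -4.438713

-4.4387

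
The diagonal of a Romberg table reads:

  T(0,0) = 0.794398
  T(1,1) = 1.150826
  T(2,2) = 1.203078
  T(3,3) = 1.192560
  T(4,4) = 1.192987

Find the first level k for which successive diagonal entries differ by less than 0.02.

k = 3

|T(1,1) − T(0,0)| = 0.356428 ≥ 0.02
|T(2,2) − T(1,1)| = 0.052252 ≥ 0.02
|T(3,3) − T(2,2)| = 0.010518 < 0.02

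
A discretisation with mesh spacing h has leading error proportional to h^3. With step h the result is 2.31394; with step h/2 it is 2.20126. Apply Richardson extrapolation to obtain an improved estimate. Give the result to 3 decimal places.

2.185

Extrapolated value = (8·A(h/2) − A(h)) / (8 − 1)
= (8·2.20126 − 2.31394) / 7
= 15.29614 / 7 = 2.18516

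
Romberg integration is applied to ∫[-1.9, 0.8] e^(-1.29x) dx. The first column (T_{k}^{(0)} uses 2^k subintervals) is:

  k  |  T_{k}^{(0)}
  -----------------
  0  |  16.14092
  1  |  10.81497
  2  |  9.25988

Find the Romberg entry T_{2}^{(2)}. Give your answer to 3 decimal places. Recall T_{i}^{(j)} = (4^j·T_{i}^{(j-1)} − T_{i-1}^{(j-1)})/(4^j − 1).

Richardson extrapolation on the trapezoidal column (denominator 4−1=3):
T_{1}^{(1)} = (4·10.81497 − 16.14092) / 3 = 9.03965
T_{2}^{(1)} = (4·9.25988 − 10.81497) / 3 = 8.74152
T_{2}^{(2)} = (16·8.74152 − 9.03965) / 15 = 8.72164

8.722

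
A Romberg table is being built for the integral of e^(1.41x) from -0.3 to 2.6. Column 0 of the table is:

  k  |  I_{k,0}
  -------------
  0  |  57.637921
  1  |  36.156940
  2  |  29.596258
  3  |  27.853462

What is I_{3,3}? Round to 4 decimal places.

27.2628

Richardson extrapolation on the trapezoidal column (denominator 4−1=3):
I_{1,1} = 36.156940 + (36.156940 − 57.637921)/3 = 28.996613
I_{2,1} = (4·29.596258 − 36.156940) / 3 = 27.409364
I_{3,1} = 27.853462 + (27.853462 − 29.596258)/3 = 27.272530
I_{2,2} = 27.409364 + (27.409364 − 28.996613)/15 = 27.303547
I_{3,2} = 27.272530 + (27.272530 − 27.409364)/15 = 27.263408
I_{3,3} = 27.263408 + (27.263408 − 27.303547)/63 = 27.262771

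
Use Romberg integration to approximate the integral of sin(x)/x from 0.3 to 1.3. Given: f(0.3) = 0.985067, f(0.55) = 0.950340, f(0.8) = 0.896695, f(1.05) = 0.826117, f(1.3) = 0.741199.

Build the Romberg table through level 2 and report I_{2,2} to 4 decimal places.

I_{0,0} (trapezoid, 1 panel, h=1.0000): 0.863133
I_{1,0} (trapezoid, 2 panels, h=0.5000): 0.879914
I_{2,0} (trapezoid, 4 panels, h=0.2500): 0.884071
I_{1,1} = 0.879914 + (0.879914 − 0.863133)/3 = 0.885508
I_{2,1} = 0.884071 + (0.884071 − 0.879914)/3 = 0.885457
I_{2,2} = 0.885457 + (0.885457 − 0.885508)/15 = 0.885454

0.8855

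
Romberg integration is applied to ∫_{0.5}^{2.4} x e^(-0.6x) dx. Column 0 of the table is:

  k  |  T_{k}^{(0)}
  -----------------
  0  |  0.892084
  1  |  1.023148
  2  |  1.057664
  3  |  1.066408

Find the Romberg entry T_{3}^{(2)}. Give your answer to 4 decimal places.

Richardson extrapolation on the trapezoidal column (denominator 4−1=3):
T_{2}^{(1)} = 1.057664 + (1.057664 − 1.023148)/3 = 1.069169
T_{3}^{(1)} = (4·1.066408 − 1.057664) / 3 = 1.069323
T_{3}^{(2)} = 1.069323 + (1.069323 − 1.069169)/15 = 1.069333
(Column j=1 coincides with Simpson's rule on the same nodes.)

1.0693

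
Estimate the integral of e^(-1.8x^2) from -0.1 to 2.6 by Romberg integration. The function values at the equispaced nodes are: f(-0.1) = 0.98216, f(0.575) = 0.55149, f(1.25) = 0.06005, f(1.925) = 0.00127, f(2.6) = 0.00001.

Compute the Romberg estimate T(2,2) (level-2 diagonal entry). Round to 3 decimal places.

T(0,0) (trapezoid, 1 panel, h=2.7000): 1.32593
T(1,0) (trapezoid, 2 panels, h=1.3500): 0.74403
T(2,0) (trapezoid, 4 panels, h=0.6750): 0.74513
T(1,1) = 0.74403 + (0.74403 − 1.32593)/3 = 0.55006
T(2,1) = 0.74513 + (0.74513 − 0.74403)/3 = 0.74550
T(2,2) = 0.74550 + (0.74550 − 0.55006)/15 = 0.75853

0.759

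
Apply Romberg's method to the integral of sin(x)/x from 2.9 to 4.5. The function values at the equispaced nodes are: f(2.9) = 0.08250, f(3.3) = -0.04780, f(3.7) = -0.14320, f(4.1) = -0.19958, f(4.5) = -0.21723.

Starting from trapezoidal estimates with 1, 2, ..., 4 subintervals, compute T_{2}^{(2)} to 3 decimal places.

T_{0}^{(0)} (trapezoid, 1 panel, h=1.6000): -0.10778
T_{1}^{(0)} (trapezoid, 2 panels, h=0.8000): -0.16845
T_{2}^{(0)} (trapezoid, 4 panels, h=0.4000): -0.18318
T_{1}^{(1)} = -0.16845 + (-0.16845 − (-0.10778))/3 = -0.18867
T_{2}^{(1)} = -0.18318 + (-0.18318 − (-0.16845))/3 = -0.18809
T_{2}^{(2)} = -0.18809 + (-0.18809 − (-0.18867))/15 = -0.18805

-0.188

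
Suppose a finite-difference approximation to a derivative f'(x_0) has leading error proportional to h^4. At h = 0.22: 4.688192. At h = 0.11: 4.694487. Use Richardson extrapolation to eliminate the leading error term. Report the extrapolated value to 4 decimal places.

The leading error scales as h^4; refining by a factor of 2 reduces it by 2^4 = 16.
Extrapolated value = (16·A(h/2) − A(h)) / (16 − 1)
= (16·4.694487 − 4.688192) / 15
= 70.423600 / 15 = 4.694907

4.6949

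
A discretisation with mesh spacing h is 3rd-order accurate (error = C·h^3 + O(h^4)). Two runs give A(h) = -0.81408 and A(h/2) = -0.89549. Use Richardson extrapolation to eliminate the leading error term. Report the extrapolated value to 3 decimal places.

The leading error scales as h^3; refining by a factor of 2 reduces it by 2^3 = 8.
Extrapolated value = (8·A(h/2) − A(h)) / (8 − 1)
= (8·(-0.89549) − (-0.81408)) / 7
= -6.34984 / 7 = -0.90712

-0.907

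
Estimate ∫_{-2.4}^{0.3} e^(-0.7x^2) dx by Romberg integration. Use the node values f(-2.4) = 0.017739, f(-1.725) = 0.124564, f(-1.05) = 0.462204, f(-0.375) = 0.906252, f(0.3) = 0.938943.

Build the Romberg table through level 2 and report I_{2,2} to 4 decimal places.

1.3569

I_{0,0} (trapezoid, 1 panel, h=2.7000): 1.291521
I_{1,0} (trapezoid, 2 panels, h=1.3500): 1.269736
I_{2,0} (trapezoid, 4 panels, h=0.6750): 1.330669
I_{1,1} = 1.269736 + (1.269736 − 1.291521)/3 = 1.262474
I_{2,1} = 1.330669 + (1.330669 − 1.269736)/3 = 1.350980
I_{2,2} = 1.350980 + (1.350980 − 1.262474)/15 = 1.356880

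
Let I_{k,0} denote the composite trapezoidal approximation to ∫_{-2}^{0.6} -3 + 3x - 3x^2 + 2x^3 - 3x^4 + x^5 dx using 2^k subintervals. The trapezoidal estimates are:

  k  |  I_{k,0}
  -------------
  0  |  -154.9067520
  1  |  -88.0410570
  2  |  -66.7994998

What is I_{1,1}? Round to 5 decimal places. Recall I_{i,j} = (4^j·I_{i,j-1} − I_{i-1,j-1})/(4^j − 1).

-65.75249

Richardson extrapolation on the trapezoidal column (denominator 4−1=3):
I_{1,1} = -88.0410570 + (-88.0410570 − (-154.9067520))/3 = -65.7524920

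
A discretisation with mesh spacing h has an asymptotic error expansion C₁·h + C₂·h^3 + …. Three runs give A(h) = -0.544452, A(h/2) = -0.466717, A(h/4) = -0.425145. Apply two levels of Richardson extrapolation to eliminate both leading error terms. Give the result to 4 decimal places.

-0.3828

First eliminate the h term (factor 2^1 = 2):
  B₁ = (2·(-0.466717) − (-0.544452))/1 = -0.388982
  B₂ = (2·(-0.425145) − (-0.466717))/1 = -0.383573
Then eliminate the h^3 term (factor 2^3 = 8):
  (8·(-0.383573) − (-0.388982))/7 = -0.382800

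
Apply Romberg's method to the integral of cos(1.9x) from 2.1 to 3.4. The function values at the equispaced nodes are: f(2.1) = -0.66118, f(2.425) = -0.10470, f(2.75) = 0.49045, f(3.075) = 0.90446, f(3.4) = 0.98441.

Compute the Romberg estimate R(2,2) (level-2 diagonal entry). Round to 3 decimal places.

R(0,0) (trapezoid, 1 panel, h=1.3000): 0.21010
R(1,0) (trapezoid, 2 panels, h=0.6500): 0.42384
R(2,0) (trapezoid, 4 panels, h=0.3250): 0.47184
R(1,1) = 0.42384 + (0.42384 − 0.21010)/3 = 0.49509
R(2,1) = 0.47184 + (0.47184 − 0.42384)/3 = 0.48784
R(2,2) = 0.48784 + (0.48784 − 0.49509)/15 = 0.48736

0.487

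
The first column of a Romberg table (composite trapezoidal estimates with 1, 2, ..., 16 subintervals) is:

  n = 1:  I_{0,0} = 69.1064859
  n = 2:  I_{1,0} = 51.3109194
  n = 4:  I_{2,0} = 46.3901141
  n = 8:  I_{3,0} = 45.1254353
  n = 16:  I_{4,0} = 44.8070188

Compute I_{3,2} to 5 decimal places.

Richardson extrapolation on the trapezoidal column (denominator 4−1=3):
I_{2,1} = 46.3901141 + (46.3901141 − 51.3109194)/3 = 44.7498457
I_{3,1} = 45.1254353 + (45.1254353 − 46.3901141)/3 = 44.7038757
I_{3,2} = 44.7038757 + (44.7038757 − 44.7498457)/15 = 44.7008110

44.70081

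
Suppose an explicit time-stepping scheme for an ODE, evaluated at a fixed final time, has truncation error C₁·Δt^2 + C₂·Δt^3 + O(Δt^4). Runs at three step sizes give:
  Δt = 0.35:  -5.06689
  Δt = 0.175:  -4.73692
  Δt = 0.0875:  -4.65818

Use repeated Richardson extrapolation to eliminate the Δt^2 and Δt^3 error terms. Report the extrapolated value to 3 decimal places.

-4.633

First eliminate the Δt^2 term (factor 2^2 = 4):
  B₁ = (4·(-4.73692) − (-5.06689))/3 = -4.62693
  B₂ = (4·(-4.65818) − (-4.73692))/3 = -4.63193
Then eliminate the Δt^3 term (factor 2^3 = 8):
  (8·(-4.63193) − (-4.62693))/7 = -4.63264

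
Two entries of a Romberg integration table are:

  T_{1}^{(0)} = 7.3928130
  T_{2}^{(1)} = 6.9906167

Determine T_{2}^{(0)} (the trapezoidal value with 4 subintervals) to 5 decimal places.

7.09117

From T_{2}^{(1)} = (4·T_{2}^{(0)} − T_{1}^{(0)})/3, solve for T_{2}^{(0)}:
4·T_{2}^{(0)} = 3·6.9906167 + 7.3928130 = 28.3646631
T_{2}^{(0)} = 7.0911658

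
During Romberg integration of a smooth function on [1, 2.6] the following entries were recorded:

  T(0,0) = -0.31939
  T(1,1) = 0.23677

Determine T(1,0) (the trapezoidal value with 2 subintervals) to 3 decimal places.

From T(1,1) = (4·T(1,0) − T(0,0))/3, solve for T(1,0):
4·T(1,0) = 3·0.23677 + (-0.31939) = 0.39092
T(1,0) = 0.09773

0.098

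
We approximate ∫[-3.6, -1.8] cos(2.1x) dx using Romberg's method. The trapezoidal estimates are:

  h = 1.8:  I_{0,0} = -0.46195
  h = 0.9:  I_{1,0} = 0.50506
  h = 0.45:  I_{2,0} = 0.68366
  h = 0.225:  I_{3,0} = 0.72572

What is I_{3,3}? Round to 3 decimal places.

I_{1,1} = 0.50506 + (0.50506 − (-0.46195))/3 = 0.82740
I_{2,1} = 0.68366 + (0.68366 − 0.50506)/3 = 0.74319
I_{3,1} = (4·0.72572 − 0.68366) / 3 = 0.73974
I_{2,2} = 0.74319 + (0.74319 − 0.82740)/15 = 0.73758
I_{3,2} = (16·0.73974 − 0.74319) / 15 = 0.73951
I_{3,3} = 0.73951 + (0.73951 − 0.73758)/63 = 0.73954

0.740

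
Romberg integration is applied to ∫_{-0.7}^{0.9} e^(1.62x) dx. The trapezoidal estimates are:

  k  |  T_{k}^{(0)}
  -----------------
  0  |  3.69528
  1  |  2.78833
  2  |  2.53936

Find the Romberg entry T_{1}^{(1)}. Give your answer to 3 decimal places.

Richardson extrapolation on the trapezoidal column (denominator 4−1=3):
T_{1}^{(1)} = (4·2.78833 − 3.69528) / 3 = 2.48601

2.486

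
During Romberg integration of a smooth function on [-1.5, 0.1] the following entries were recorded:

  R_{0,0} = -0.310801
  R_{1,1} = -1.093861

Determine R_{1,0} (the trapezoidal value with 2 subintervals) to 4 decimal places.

From R_{1,1} = (4·R_{1,0} − R_{0,0})/3, solve for R_{1,0}:
4·R_{1,0} = 3·(-1.093861) + (-0.310801) = -3.592384
R_{1,0} = -0.898096

-0.8981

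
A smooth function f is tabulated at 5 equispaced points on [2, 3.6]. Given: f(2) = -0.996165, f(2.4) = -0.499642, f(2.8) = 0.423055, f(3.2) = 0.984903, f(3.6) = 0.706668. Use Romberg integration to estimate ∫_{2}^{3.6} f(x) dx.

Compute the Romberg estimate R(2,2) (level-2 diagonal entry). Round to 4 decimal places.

0.3303

R(0,0) (trapezoid, 1 panel, h=1.6000): -0.231598
R(1,0) (trapezoid, 2 panels, h=0.8000): 0.222645
R(2,0) (trapezoid, 4 panels, h=0.4000): 0.305427
R(1,1) = 0.222645 + (0.222645 − (-0.231598))/3 = 0.374059
R(2,1) = 0.305427 + (0.305427 − 0.222645)/3 = 0.333021
R(2,2) = 0.333021 + (0.333021 − 0.374059)/15 = 0.330285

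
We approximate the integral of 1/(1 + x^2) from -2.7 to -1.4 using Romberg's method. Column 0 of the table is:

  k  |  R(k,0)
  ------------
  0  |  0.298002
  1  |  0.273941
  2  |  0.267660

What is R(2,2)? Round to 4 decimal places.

R(1,1) = (4·0.273941 − 0.298002) / 3 = 0.265921
R(2,1) = 0.267660 + (0.267660 − 0.273941)/3 = 0.265566
R(2,2) = 0.265566 + (0.265566 − 0.265921)/15 = 0.265542

0.2655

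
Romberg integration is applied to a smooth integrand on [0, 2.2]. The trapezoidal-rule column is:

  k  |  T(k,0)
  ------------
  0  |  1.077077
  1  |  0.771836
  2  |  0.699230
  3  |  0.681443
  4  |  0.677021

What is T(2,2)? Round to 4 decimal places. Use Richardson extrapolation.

0.6754

T(1,1) = 0.771836 + (0.771836 − 1.077077)/3 = 0.670089
T(2,1) = 0.699230 + (0.699230 − 0.771836)/3 = 0.675028
T(2,2) = 0.675028 + (0.675028 − 0.670089)/15 = 0.675357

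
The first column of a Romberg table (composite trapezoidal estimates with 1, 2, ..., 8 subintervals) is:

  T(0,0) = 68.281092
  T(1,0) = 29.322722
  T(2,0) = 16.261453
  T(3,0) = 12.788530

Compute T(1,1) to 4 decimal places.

16.3366

T(1,1) = 29.322722 + (29.322722 − 68.281092)/3 = 16.336599
(Column j=1 coincides with Simpson's rule on the same nodes.)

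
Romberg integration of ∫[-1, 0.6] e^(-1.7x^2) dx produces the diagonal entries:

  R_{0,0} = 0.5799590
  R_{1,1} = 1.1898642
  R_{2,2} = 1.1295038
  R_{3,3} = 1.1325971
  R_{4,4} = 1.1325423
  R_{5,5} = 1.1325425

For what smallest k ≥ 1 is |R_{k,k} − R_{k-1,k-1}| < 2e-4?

|R_{1,1} − R_{0,0}| = 0.6099052 ≥ 2e-4
|R_{2,2} − R_{1,1}| = 0.0603604 ≥ 2e-4
|R_{3,3} − R_{2,2}| = 0.0030933 ≥ 2e-4
|R_{4,4} − R_{3,3}| = 0.0000548 < 2e-4

k = 4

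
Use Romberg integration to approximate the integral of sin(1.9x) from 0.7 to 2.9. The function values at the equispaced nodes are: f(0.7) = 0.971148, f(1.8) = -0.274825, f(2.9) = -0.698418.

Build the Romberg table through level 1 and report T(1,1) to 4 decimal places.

T(0,0) (trapezoid, 1 panel, h=2.2000): 0.300003
T(1,0) (trapezoid, 2 panels, h=1.1000): -0.152306
T(1,1) = -0.152306 + (-0.152306 − 0.300003)/3 = -0.303076

-0.3031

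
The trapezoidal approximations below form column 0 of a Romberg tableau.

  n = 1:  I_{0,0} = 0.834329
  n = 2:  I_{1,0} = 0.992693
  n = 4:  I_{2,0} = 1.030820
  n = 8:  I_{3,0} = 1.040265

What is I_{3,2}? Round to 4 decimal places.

I_{2,1} = 1.030820 + (1.030820 − 0.992693)/3 = 1.043529
I_{3,1} = (4·1.040265 − 1.030820) / 3 = 1.043413
I_{3,2} = (16·1.043413 − 1.043529) / 15 = 1.043405
(Column j=1 coincides with Simpson's rule on the same nodes.)

1.0434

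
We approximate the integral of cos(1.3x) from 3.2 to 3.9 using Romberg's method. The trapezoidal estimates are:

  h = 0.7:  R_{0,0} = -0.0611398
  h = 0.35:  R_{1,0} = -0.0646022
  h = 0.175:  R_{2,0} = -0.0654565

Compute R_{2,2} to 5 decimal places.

Richardson extrapolation on the trapezoidal column (denominator 4−1=3):
R_{1,1} = (4·(-0.0646022) − (-0.0611398)) / 3 = -0.0657563
R_{2,1} = (4·(-0.0654565) − (-0.0646022)) / 3 = -0.0657413
R_{2,2} = -0.0657413 + (-0.0657413 − (-0.0657563))/15 = -0.0657403
(Column j=1 coincides with Simpson's rule on the same nodes.)

-0.06574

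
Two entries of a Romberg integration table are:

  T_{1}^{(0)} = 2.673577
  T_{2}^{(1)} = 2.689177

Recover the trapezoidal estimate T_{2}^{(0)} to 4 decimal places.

From T_{2}^{(1)} = (4·T_{2}^{(0)} − T_{1}^{(0)})/3, solve for T_{2}^{(0)}:
4·T_{2}^{(0)} = 3·2.689177 + 2.673577 = 10.741108
T_{2}^{(0)} = 2.685277

2.6853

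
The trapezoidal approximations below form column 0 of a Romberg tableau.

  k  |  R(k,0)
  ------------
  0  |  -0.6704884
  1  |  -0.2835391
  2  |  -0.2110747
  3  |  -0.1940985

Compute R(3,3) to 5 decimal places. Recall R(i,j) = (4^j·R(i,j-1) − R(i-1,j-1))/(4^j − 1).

-0.18853

Richardson extrapolation on the trapezoidal column (denominator 4−1=3):
R(1,1) = -0.2835391 + (-0.2835391 − (-0.6704884))/3 = -0.1545560
R(2,1) = (4·(-0.2110747) − (-0.2835391)) / 3 = -0.1869199
R(3,1) = (4·(-0.1940985) − (-0.2110747)) / 3 = -0.1884398
R(2,2) = -0.1869199 + (-0.1869199 − (-0.1545560))/15 = -0.1890775
R(3,2) = -0.1884398 + (-0.1884398 − (-0.1869199))/15 = -0.1885411
R(3,3) = (64·(-0.1885411) − (-0.1890775)) / 63 = -0.1885326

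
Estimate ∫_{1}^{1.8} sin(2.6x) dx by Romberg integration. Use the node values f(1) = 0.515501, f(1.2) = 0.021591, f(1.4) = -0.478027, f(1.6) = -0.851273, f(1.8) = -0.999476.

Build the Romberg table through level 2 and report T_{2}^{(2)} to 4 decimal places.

-0.3171

T_{0}^{(0)} (trapezoid, 1 panel, h=0.8000): -0.193590
T_{1}^{(0)} (trapezoid, 2 panels, h=0.4000): -0.288006
T_{2}^{(0)} (trapezoid, 4 panels, h=0.2000): -0.309939
T_{1}^{(1)} = -0.288006 + (-0.288006 − (-0.193590))/3 = -0.319478
T_{2}^{(1)} = -0.309939 + (-0.309939 − (-0.288006))/3 = -0.317250
T_{2}^{(2)} = -0.317250 + (-0.317250 − (-0.319478))/15 = -0.317101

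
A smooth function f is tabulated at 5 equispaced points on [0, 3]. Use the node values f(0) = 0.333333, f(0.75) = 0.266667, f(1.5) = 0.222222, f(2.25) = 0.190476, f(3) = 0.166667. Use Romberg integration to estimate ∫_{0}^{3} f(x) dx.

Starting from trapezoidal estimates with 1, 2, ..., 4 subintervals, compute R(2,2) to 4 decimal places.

0.6932

R(0,0) (trapezoid, 1 panel, h=3.0000): 0.750000
R(1,0) (trapezoid, 2 panels, h=1.5000): 0.708333
R(2,0) (trapezoid, 4 panels, h=0.7500): 0.697024
R(1,1) = 0.708333 + (0.708333 − 0.750000)/3 = 0.694444
R(2,1) = 0.697024 + (0.697024 − 0.708333)/3 = 0.693254
R(2,2) = 0.693254 + (0.693254 − 0.694444)/15 = 0.693175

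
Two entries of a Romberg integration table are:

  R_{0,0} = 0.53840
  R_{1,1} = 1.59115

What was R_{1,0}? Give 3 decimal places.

From R_{1,1} = (4·R_{1,0} − R_{0,0})/3, solve for R_{1,0}:
4·R_{1,0} = 3·1.59115 + 0.53840 = 5.31185
R_{1,0} = 1.32796

1.328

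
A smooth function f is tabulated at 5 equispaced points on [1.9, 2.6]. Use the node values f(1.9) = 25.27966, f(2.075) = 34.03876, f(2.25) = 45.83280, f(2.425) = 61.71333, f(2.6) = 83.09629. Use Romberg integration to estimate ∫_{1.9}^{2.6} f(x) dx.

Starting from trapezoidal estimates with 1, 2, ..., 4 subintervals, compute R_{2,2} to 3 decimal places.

R_{0,0} (trapezoid, 1 panel, h=0.7000): 37.93158
R_{1,0} (trapezoid, 2 panels, h=0.3500): 35.00727
R_{2,0} (trapezoid, 4 panels, h=0.1750): 34.26025
R_{1,1} = 35.00727 + (35.00727 − 37.93158)/3 = 34.03250
R_{2,1} = 34.26025 + (34.26025 − 35.00727)/3 = 34.01124
R_{2,2} = 34.01124 + (34.01124 − 34.03250)/15 = 34.00982

34.010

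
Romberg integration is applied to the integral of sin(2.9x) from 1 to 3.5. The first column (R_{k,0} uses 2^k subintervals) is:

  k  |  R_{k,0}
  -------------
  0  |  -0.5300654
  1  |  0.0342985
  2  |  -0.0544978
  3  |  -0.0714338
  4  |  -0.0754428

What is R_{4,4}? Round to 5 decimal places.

Richardson extrapolation on the trapezoidal column (denominator 4−1=3):
R_{1,1} = (4·0.0342985 − (-0.5300654)) / 3 = 0.2224198
R_{2,1} = (4·(-0.0544978) − 0.0342985) / 3 = -0.0840966
R_{3,1} = (4·(-0.0714338) − (-0.0544978)) / 3 = -0.0770791
R_{4,1} = -0.0754428 + (-0.0754428 − (-0.0714338))/3 = -0.0767791
R_{2,2} = -0.0840966 + (-0.0840966 − 0.2224198)/15 = -0.1045310
R_{3,2} = -0.0770791 + (-0.0770791 − (-0.0840966))/15 = -0.0766113
R_{4,2} = (16·(-0.0767791) − (-0.0770791)) / 15 = -0.0767591
R_{3,3} = -0.0766113 + (-0.0766113 − (-0.1045310))/63 = -0.0761681
R_{4,3} = (64·(-0.0767591) − (-0.0766113)) / 63 = -0.0767614
R_{4,4} = (256·(-0.0767614) − (-0.0761681)) / 255 = -0.0767637

-0.07676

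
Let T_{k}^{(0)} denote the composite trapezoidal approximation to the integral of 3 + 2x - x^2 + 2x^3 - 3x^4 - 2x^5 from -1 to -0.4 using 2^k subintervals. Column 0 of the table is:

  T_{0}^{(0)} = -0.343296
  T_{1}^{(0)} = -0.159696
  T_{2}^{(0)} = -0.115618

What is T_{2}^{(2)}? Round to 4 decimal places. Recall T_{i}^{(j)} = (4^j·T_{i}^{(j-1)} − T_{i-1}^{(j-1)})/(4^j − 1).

-0.1011

Richardson extrapolation on the trapezoidal column (denominator 4−1=3):
T_{1}^{(1)} = -0.159696 + (-0.159696 − (-0.343296))/3 = -0.098496
T_{2}^{(1)} = -0.115618 + (-0.115618 − (-0.159696))/3 = -0.100925
T_{2}^{(2)} = (16·(-0.100925) − (-0.098496)) / 15 = -0.101087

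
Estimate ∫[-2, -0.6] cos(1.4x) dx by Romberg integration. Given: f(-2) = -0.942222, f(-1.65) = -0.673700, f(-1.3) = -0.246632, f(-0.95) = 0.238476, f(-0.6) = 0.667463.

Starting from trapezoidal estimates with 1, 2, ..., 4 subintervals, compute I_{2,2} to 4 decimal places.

I_{0,0} (trapezoid, 1 panel, h=1.4000): -0.192331
I_{1,0} (trapezoid, 2 panels, h=0.7000): -0.268808
I_{2,0} (trapezoid, 4 panels, h=0.3500): -0.286732
I_{1,1} = -0.268808 + (-0.268808 − (-0.192331))/3 = -0.294300
I_{2,1} = -0.286732 + (-0.286732 − (-0.268808))/3 = -0.292707
I_{2,2} = -0.292707 + (-0.292707 − (-0.294300))/15 = -0.292601

-0.2926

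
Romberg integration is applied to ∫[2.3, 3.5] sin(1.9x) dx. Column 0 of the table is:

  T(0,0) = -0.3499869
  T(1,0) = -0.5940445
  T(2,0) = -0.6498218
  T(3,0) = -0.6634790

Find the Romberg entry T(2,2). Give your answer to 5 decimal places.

T(1,1) = (4·(-0.5940445) − (-0.3499869)) / 3 = -0.6753970
T(2,1) = -0.6498218 + (-0.6498218 − (-0.5940445))/3 = -0.6684142
T(2,2) = -0.6684142 + (-0.6684142 − (-0.6753970))/15 = -0.6679487

-0.66795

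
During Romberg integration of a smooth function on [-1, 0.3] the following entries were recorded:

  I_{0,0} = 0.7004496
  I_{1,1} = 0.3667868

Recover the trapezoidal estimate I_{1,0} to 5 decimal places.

0.45020

From I_{1,1} = (4·I_{1,0} − I_{0,0})/3, solve for I_{1,0}:
4·I_{1,0} = 3·0.3667868 + 0.7004496 = 1.8008100
I_{1,0} = 0.4502025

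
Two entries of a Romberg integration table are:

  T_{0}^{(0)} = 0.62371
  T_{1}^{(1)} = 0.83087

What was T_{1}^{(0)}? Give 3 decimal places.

0.779

From T_{1}^{(1)} = (4·T_{1}^{(0)} − T_{0}^{(0)})/3, solve for T_{1}^{(0)}:
4·T_{1}^{(0)} = 3·0.83087 + 0.62371 = 3.11632
T_{1}^{(0)} = 0.77908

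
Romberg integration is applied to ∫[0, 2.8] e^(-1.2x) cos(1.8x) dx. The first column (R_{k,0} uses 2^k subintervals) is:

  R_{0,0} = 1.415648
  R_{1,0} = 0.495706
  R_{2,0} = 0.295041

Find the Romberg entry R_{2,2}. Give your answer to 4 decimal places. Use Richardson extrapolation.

Richardson extrapolation on the trapezoidal column (denominator 4−1=3):
R_{1,1} = 0.495706 + (0.495706 − 1.415648)/3 = 0.189059
R_{2,1} = 0.295041 + (0.295041 − 0.495706)/3 = 0.228153
R_{2,2} = (16·0.228153 − 0.189059) / 15 = 0.230759

0.2308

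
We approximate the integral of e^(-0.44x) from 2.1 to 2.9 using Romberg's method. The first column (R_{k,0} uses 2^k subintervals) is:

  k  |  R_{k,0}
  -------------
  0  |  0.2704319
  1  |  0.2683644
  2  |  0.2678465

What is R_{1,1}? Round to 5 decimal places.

0.26768

Richardson extrapolation on the trapezoidal column (denominator 4−1=3):
R_{1,1} = 0.2683644 + (0.2683644 − 0.2704319)/3 = 0.2676752
(Column j=1 coincides with Simpson's rule on the same nodes.)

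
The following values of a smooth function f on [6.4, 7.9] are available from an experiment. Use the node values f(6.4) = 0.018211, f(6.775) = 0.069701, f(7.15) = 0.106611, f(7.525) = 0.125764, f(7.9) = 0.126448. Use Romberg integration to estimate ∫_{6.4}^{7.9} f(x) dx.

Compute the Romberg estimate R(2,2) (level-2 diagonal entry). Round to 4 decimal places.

R(0,0) (trapezoid, 1 panel, h=1.5000): 0.108494
R(1,0) (trapezoid, 2 panels, h=0.7500): 0.134205
R(2,0) (trapezoid, 4 panels, h=0.3750): 0.140402
R(1,1) = 0.134205 + (0.134205 − 0.108494)/3 = 0.142775
R(2,1) = 0.140402 + (0.140402 − 0.134205)/3 = 0.142468
R(2,2) = 0.142468 + (0.142468 − 0.142775)/15 = 0.142448

0.1424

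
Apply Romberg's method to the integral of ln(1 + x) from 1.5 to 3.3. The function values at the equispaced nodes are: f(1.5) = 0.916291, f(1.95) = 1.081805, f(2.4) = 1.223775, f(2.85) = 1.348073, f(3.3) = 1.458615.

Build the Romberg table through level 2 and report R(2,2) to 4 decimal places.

R(0,0) (trapezoid, 1 panel, h=1.8000): 2.137415
R(1,0) (trapezoid, 2 panels, h=0.9000): 2.170105
R(2,0) (trapezoid, 4 panels, h=0.4500): 2.178498
R(1,1) = 2.170105 + (2.170105 − 2.137415)/3 = 2.181002
R(2,1) = 2.178498 + (2.178498 − 2.170105)/3 = 2.181296
R(2,2) = 2.181296 + (2.181296 − 2.181002)/15 = 2.181316

2.1813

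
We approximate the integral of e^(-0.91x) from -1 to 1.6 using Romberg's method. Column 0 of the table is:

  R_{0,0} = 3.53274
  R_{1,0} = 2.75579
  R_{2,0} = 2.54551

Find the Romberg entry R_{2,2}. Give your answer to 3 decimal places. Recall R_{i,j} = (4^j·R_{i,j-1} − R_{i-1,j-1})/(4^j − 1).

R_{1,1} = (4·2.75579 − 3.53274) / 3 = 2.49681
R_{2,1} = 2.54551 + (2.54551 − 2.75579)/3 = 2.47542
R_{2,2} = (16·2.47542 − 2.49681) / 15 = 2.47399

2.474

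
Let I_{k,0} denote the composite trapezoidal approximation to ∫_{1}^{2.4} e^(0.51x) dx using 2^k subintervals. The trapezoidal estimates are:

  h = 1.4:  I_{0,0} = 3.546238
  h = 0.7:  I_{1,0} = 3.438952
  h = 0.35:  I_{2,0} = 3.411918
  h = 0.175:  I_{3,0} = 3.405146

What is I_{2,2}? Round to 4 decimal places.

I_{1,1} = (4·3.438952 − 3.546238) / 3 = 3.403190
I_{2,1} = 3.411918 + (3.411918 − 3.438952)/3 = 3.402907
I_{2,2} = 3.402907 + (3.402907 − 3.403190)/15 = 3.402888
(Column j=1 coincides with Simpson's rule on the same nodes.)

3.4029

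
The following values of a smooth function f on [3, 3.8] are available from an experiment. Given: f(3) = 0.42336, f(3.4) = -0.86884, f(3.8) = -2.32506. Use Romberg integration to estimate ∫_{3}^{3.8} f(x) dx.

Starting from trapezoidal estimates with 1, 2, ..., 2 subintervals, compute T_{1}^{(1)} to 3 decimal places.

T_{0}^{(0)} (trapezoid, 1 panel, h=0.8000): -0.76068
T_{1}^{(0)} (trapezoid, 2 panels, h=0.4000): -0.72788
T_{1}^{(1)} = -0.72788 + (-0.72788 − (-0.76068))/3 = -0.71695

-0.717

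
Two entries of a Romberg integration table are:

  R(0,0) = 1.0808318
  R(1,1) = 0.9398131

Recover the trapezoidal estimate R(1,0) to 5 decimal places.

0.97507

From R(1,1) = (4·R(1,0) − R(0,0))/3, solve for R(1,0):
4·R(1,0) = 3·0.9398131 + 1.0808318 = 3.9002711
R(1,0) = 0.9750678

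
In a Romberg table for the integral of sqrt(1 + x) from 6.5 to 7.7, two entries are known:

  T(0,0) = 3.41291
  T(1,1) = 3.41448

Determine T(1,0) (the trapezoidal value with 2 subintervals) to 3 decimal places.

From T(1,1) = (4·T(1,0) − T(0,0))/3, solve for T(1,0):
4·T(1,0) = 3·3.41448 + 3.41291 = 13.65635
T(1,0) = 3.41409

3.414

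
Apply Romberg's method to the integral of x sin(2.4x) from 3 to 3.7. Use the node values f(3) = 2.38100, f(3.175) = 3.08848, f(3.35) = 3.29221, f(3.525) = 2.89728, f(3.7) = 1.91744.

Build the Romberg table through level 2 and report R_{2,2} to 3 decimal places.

2.031

R_{0,0} (trapezoid, 1 panel, h=0.7000): 1.50445
R_{1,0} (trapezoid, 2 panels, h=0.3500): 1.90450
R_{2,0} (trapezoid, 4 panels, h=0.1750): 1.99976
R_{1,1} = 1.90450 + (1.90450 − 1.50445)/3 = 2.03785
R_{2,1} = 1.99976 + (1.99976 − 1.90450)/3 = 2.03151
R_{2,2} = 2.03151 + (2.03151 − 2.03785)/15 = 2.03109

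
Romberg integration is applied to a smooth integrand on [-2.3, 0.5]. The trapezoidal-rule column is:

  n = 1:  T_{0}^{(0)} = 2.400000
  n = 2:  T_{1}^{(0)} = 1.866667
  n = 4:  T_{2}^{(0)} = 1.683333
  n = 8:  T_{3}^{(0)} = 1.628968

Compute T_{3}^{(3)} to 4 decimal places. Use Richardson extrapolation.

Richardson extrapolation on the trapezoidal column (denominator 4−1=3):
T_{1}^{(1)} = (4·1.866667 − 2.400000) / 3 = 1.688889
T_{2}^{(1)} = (4·1.683333 − 1.866667) / 3 = 1.622222
T_{3}^{(1)} = (4·1.628968 − 1.683333) / 3 = 1.610846
T_{2}^{(2)} = 1.622222 + (1.622222 − 1.688889)/15 = 1.617778
T_{3}^{(2)} = 1.610846 + (1.610846 − 1.622222)/15 = 1.610088
T_{3}^{(3)} = 1.610088 + (1.610088 − 1.617778)/63 = 1.609966

1.6100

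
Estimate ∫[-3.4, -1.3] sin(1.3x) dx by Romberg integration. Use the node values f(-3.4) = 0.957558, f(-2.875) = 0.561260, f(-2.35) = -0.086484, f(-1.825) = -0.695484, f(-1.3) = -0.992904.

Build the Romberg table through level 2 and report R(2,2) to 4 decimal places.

R(0,0) (trapezoid, 1 panel, h=2.1000): -0.037113
R(1,0) (trapezoid, 2 panels, h=1.0500): -0.109365
R(2,0) (trapezoid, 4 panels, h=0.5250): -0.125150
R(1,1) = -0.109365 + (-0.109365 − (-0.037113))/3 = -0.133449
R(2,1) = -0.125150 + (-0.125150 − (-0.109365))/3 = -0.130412
R(2,2) = -0.130412 + (-0.130412 − (-0.133449))/15 = -0.130210

-0.1302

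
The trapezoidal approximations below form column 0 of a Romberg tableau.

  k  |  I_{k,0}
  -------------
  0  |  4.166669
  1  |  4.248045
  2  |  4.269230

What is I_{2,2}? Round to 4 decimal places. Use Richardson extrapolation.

4.2764

Richardson extrapolation on the trapezoidal column (denominator 4−1=3):
I_{1,1} = (4·4.248045 − 4.166669) / 3 = 4.275170
I_{2,1} = 4.269230 + (4.269230 − 4.248045)/3 = 4.276292
I_{2,2} = (16·4.276292 − 4.275170) / 15 = 4.276367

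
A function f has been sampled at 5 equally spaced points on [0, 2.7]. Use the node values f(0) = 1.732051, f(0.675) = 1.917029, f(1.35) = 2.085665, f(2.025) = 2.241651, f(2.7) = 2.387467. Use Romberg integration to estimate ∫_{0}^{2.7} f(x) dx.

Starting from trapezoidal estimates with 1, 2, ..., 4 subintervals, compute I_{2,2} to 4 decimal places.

I_{0,0} (trapezoid, 1 panel, h=2.7000): 5.561349
I_{1,0} (trapezoid, 2 panels, h=1.3500): 5.596322
I_{2,0} (trapezoid, 4 panels, h=0.6750): 5.605270
I_{1,1} = 5.596322 + (5.596322 − 5.561349)/3 = 5.607980
I_{2,1} = 5.605270 + (5.605270 − 5.596322)/3 = 5.608253
I_{2,2} = 5.608253 + (5.608253 − 5.607980)/15 = 5.608271

5.6083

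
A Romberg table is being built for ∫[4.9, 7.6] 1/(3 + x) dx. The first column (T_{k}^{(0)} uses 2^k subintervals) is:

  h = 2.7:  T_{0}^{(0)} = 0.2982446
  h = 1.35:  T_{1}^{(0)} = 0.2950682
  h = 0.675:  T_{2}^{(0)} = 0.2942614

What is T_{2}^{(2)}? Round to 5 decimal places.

0.29399

Richardson extrapolation on the trapezoidal column (denominator 4−1=3):
T_{1}^{(1)} = 0.2950682 + (0.2950682 − 0.2982446)/3 = 0.2940094
T_{2}^{(1)} = (4·0.2942614 − 0.2950682) / 3 = 0.2939925
T_{2}^{(2)} = (16·0.2939925 − 0.2940094) / 15 = 0.2939914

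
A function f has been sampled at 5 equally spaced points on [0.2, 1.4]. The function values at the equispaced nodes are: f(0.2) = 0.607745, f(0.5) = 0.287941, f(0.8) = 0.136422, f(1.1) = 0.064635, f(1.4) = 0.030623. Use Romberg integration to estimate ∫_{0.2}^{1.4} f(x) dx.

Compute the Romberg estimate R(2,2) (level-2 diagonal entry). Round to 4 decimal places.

0.2318

R(0,0) (trapezoid, 1 panel, h=1.2000): 0.383021
R(1,0) (trapezoid, 2 panels, h=0.6000): 0.273364
R(2,0) (trapezoid, 4 panels, h=0.3000): 0.242455
R(1,1) = 0.273364 + (0.273364 − 0.383021)/3 = 0.236812
R(2,1) = 0.242455 + (0.242455 − 0.273364)/3 = 0.232152
R(2,2) = 0.232152 + (0.232152 − 0.236812)/15 = 0.231841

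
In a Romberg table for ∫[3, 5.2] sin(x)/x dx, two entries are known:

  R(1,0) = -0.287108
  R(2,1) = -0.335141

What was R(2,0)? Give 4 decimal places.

-0.3231

From R(2,1) = (4·R(2,0) − R(1,0))/3, solve for R(2,0):
4·R(2,0) = 3·(-0.335141) + (-0.287108) = -1.292531
R(2,0) = -0.323133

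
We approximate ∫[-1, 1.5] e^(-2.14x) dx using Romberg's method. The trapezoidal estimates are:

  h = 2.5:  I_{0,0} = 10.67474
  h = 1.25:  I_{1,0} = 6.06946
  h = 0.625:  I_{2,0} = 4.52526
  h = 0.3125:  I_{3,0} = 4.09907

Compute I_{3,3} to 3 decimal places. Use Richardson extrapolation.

3.953

Richardson extrapolation on the trapezoidal column (denominator 4−1=3):
I_{1,1} = 6.06946 + (6.06946 − 10.67474)/3 = 4.53437
I_{2,1} = (4·4.52526 − 6.06946) / 3 = 4.01053
I_{3,1} = (4·4.09907 − 4.52526) / 3 = 3.95701
I_{2,2} = (16·4.01053 − 4.53437) / 15 = 3.97561
I_{3,2} = (16·3.95701 − 4.01053) / 15 = 3.95344
I_{3,3} = (64·3.95344 − 3.97561) / 63 = 3.95309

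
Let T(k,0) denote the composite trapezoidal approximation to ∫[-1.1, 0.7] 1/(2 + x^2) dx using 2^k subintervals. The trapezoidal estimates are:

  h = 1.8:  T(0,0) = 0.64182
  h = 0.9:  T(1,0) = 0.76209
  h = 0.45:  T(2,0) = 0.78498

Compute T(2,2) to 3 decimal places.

0.792

Richardson extrapolation on the trapezoidal column (denominator 4−1=3):
T(1,1) = 0.76209 + (0.76209 − 0.64182)/3 = 0.80218
T(2,1) = 0.78498 + (0.78498 − 0.76209)/3 = 0.79261
T(2,2) = 0.79261 + (0.79261 − 0.80218)/15 = 0.79197
(Column j=1 coincides with Simpson's rule on the same nodes.)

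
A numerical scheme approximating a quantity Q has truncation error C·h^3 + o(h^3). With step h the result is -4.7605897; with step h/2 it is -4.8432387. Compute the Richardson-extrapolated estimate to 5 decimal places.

The leading error scales as h^3; refining by a factor of 2 reduces it by 2^3 = 8.
Extrapolated value = (8·A(h/2) − A(h)) / (8 − 1)
= (8·(-4.8432387) − (-4.7605897)) / 7
= -33.9853199 / 7 = -4.8550457

-4.85505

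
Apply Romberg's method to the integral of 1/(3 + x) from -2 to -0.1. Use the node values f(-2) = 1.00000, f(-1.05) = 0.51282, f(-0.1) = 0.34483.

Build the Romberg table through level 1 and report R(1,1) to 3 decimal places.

1.075

R(0,0) (trapezoid, 1 panel, h=1.9000): 1.27759
R(1,0) (trapezoid, 2 panels, h=0.9500): 1.12597
R(1,1) = 1.12597 + (1.12597 − 1.27759)/3 = 1.07543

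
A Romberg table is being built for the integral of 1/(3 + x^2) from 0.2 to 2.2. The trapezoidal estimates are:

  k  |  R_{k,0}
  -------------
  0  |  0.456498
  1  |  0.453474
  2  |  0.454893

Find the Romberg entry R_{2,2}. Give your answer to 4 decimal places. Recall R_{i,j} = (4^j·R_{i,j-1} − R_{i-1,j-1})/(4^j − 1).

Richardson extrapolation on the trapezoidal column (denominator 4−1=3):
R_{1,1} = (4·0.453474 − 0.456498) / 3 = 0.452466
R_{2,1} = (4·0.454893 − 0.453474) / 3 = 0.455366
R_{2,2} = 0.455366 + (0.455366 − 0.452466)/15 = 0.455559
(Column j=1 coincides with Simpson's rule on the same nodes.)

0.4556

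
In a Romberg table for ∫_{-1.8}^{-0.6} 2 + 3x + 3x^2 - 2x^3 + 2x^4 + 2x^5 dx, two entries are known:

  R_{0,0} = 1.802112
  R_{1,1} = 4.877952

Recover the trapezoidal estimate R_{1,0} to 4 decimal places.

4.1090

From R_{1,1} = (4·R_{1,0} − R_{0,0})/3, solve for R_{1,0}:
4·R_{1,0} = 3·4.877952 + 1.802112 = 16.435968
R_{1,0} = 4.108992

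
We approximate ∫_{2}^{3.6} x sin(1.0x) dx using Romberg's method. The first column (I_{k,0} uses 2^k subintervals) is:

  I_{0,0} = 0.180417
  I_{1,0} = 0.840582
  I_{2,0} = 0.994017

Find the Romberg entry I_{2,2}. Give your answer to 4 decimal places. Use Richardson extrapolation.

Richardson extrapolation on the trapezoidal column (denominator 4−1=3):
I_{1,1} = (4·0.840582 − 0.180417) / 3 = 1.060637
I_{2,1} = (4·0.994017 − 0.840582) / 3 = 1.045162
I_{2,2} = (16·1.045162 − 1.060637) / 15 = 1.044130

1.0441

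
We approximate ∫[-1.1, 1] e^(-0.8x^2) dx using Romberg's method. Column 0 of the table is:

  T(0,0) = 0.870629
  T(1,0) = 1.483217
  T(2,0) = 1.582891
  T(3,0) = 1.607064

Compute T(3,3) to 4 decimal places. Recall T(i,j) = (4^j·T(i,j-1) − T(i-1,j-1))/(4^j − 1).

T(1,1) = 1.483217 + (1.483217 − 0.870629)/3 = 1.687413
T(2,1) = (4·1.582891 − 1.483217) / 3 = 1.616116
T(3,1) = (4·1.607064 − 1.582891) / 3 = 1.615122
T(2,2) = (16·1.616116 − 1.687413) / 15 = 1.611363
T(3,2) = 1.615122 + (1.615122 − 1.616116)/15 = 1.615056
T(3,3) = 1.615056 + (1.615056 − 1.611363)/63 = 1.615115

1.6151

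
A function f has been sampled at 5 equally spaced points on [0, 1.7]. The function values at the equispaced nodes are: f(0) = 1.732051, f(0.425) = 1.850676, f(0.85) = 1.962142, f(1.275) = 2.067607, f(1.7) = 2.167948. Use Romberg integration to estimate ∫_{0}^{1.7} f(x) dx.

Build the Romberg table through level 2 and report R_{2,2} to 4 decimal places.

3.3288

R_{0,0} (trapezoid, 1 panel, h=1.7000): 3.314999
R_{1,0} (trapezoid, 2 panels, h=0.8500): 3.325320
R_{2,0} (trapezoid, 4 panels, h=0.4250): 3.327930
R_{1,1} = 3.325320 + (3.325320 − 3.314999)/3 = 3.328760
R_{2,1} = 3.327930 + (3.327930 − 3.325320)/3 = 3.328800
R_{2,2} = 3.328800 + (3.328800 − 3.328760)/15 = 3.328803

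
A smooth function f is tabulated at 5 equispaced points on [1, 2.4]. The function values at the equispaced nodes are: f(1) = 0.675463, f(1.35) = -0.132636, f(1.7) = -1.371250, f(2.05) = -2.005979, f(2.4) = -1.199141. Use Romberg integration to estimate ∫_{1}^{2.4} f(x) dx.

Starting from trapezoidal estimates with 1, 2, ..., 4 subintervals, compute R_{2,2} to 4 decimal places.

R_{0,0} (trapezoid, 1 panel, h=1.4000): -0.366575
R_{1,0} (trapezoid, 2 panels, h=0.7000): -1.143162
R_{2,0} (trapezoid, 4 panels, h=0.3500): -1.320096
R_{1,1} = -1.143162 + (-1.143162 − (-0.366575))/3 = -1.402024
R_{2,1} = -1.320096 + (-1.320096 − (-1.143162))/3 = -1.379074
R_{2,2} = -1.379074 + (-1.379074 − (-1.402024))/15 = -1.377544

-1.3775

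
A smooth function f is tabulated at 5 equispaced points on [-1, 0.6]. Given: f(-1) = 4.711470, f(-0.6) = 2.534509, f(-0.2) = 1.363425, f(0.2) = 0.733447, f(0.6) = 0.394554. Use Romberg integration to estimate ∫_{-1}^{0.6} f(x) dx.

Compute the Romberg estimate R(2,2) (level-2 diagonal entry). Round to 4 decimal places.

2.7854

R(0,0) (trapezoid, 1 panel, h=1.6000): 4.084819
R(1,0) (trapezoid, 2 panels, h=0.8000): 3.133150
R(2,0) (trapezoid, 4 panels, h=0.4000): 2.873757
R(1,1) = 3.133150 + (3.133150 − 4.084819)/3 = 2.815927
R(2,1) = 2.873757 + (2.873757 − 3.133150)/3 = 2.787293
R(2,2) = 2.787293 + (2.787293 − 2.815927)/15 = 2.785384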